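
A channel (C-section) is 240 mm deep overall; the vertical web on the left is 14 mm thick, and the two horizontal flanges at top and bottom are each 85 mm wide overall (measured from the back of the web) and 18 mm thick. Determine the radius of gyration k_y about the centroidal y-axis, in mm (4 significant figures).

Decompose the section into non-overlapping parts with the origin at the bottom-left of its bounding rectangle.
Web: 14 × 240, A = 3 360 mm², x = 7 mm, Ī = 54 880 mm⁴.
Top flange (beyond web): 71 × 18, A = 1 278 mm², x = 49.5 mm, Ī = 536 867 mm⁴.
Bottom flange (beyond web): 71 × 18, A = 1 278 mm², x = 49.5 mm, Ī = 536 867 mm⁴.
Centroid: x̄ = ΣA·x / ΣA = 25.3621 mm.
Transfer each piece to the centroidal y-axis using Ī + A·d² with d = x − 25.3621:
  web: d = -18.3621 mm → contributes +1 187 756 mm⁴
  top flange (beyond web): d = 24.1379 mm → contributes +1 281 480 mm⁴
  bottom flange (beyond web): d = 24.1379 mm → contributes +1 281 480 mm⁴
Total I = 3 750 716 mm⁴.
Radius of gyration: k = √(I/A) = √(3 750 716 / 5 916) = 25.1793 mm.

k_y ≈ 25.18 mm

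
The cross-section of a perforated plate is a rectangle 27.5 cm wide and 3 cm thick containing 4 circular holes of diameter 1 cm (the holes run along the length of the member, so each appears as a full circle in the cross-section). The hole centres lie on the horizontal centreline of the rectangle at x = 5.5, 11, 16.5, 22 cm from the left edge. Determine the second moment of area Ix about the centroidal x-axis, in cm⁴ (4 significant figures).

Split into non-overlapping primitives; take the origin at the lower-left of the bounding box.
Plate: 27.5 × 3, A = 82.5 cm², y = 1.5 cm, Ī = 61.875 cm⁴.
Hole 1 (subtracted): ⌀1, A = 0.785398 cm², y = 1.5 cm, Ī = 0.0490874 cm⁴.
Hole 2 (subtracted): ⌀1, A = 0.785398 cm², y = 1.5 cm, Ī = 0.0490874 cm⁴.
Hole 3 (subtracted): ⌀1, A = 0.785398 cm², y = 1.5 cm, Ī = 0.0490874 cm⁴.
Hole 4 (subtracted): ⌀1, A = 0.785398 cm², y = 1.5 cm, Ī = 0.0490874 cm⁴.
By symmetry the centroid is at mid-height, ȳ = 1.5 cm.
All pieces are centred on the centroidal x-axis, so I = ΣĪ (holes subtracted) = 61.6787 cm⁴.

Ix ≈ 61.68 cm⁴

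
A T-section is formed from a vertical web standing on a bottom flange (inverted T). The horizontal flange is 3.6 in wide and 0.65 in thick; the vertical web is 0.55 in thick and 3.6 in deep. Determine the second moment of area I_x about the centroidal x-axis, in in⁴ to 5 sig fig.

Decompose the section into non-overlapping parts with the origin at the bottom-left of its bounding rectangle.
Flange: 3.6 × 0.65, A = 2.34 in², y = 0.325 in, Ī = 0.0823875 in⁴.
Web: 0.55 × 3.6, A = 1.98 in², y = 2.45 in, Ī = 2.1384 in⁴.
Centroid: ȳ = ΣA·y / ΣA = 1.298958 in.
Transfer each piece to the centroidal x-axis using Ī + A·d² with d = y − 1.298958:
  flange: d = -0.9739583 in → contributes +2.302099 in⁴
  web: d = 1.151042 in → contributes +4.761696 in⁴
Total I = 7.063795 in⁴.

I_x ≈ 7.0638 in⁴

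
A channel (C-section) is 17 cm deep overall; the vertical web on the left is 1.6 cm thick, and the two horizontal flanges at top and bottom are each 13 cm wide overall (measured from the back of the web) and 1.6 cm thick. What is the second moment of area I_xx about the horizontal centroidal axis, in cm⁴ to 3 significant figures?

I_xx ≈ 2830 cm⁴

Break the section into simple shapes (no overlaps), measuring from the bottom-left corner of the bounding box.
Web: 1.6 × 17, A = 27.2 cm², y = 8.5 cm, Ī = 655.07 cm⁴.
Top flange (beyond web): 11.4 × 1.6, A = 18.24 cm², y = 16.2 cm, Ī = 3.8912 cm⁴.
Bottom flange (beyond web): 11.4 × 1.6, A = 18.24 cm², y = 0.8 cm, Ī = 3.8912 cm⁴.
By symmetry the centroid is at mid-height, ȳ = 8.5 cm.
Transfer each piece to the horizontal centroidal axis using Ī + A·d² with d = y − 8.5:
  web: d = 0 cm → contributes +655.07 cm⁴
  top flange (beyond web): d = 7.7 cm → contributes +1085.3 cm⁴
  bottom flange (beyond web): d = -7.7 cm → contributes +1085.3 cm⁴
Total I = 2825.7 cm⁴.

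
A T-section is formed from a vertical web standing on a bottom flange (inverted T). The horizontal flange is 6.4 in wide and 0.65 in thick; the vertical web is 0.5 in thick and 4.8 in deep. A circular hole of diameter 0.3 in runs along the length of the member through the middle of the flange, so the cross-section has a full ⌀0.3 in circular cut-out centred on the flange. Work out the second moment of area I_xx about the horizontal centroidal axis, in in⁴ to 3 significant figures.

Break the section into simple shapes (no overlaps), measuring from the bottom-left corner of the bounding box.
Flange: 6.4 × 0.65, A = 4.16 in², y = 0.325 in, Ī = 0.14647 in⁴.
Web: 0.5 × 4.8, A = 2.4 in², y = 3.05 in, Ī = 4.608 in⁴.
Hole (subtracted): ⌀0.3, A = 0.070686 in², y = 0.325 in, Ī = 0.00039761 in⁴.
Centroid: ȳ = ΣA·y / ΣA = 1.3328 in.
Transfer each piece to the horizontal centroidal axis using Ī + A·d² with d = y − 1.3328:
  flange: d = -1.0078 in → contributes +4.3717 in⁴
  web: d = 1.7172 in → contributes +11.685 in⁴
  hole: d = -1.0078 in → contributes −0.072192 in⁴
Total I = 15.984 in⁴.

I_xx ≈ 16.0 in⁴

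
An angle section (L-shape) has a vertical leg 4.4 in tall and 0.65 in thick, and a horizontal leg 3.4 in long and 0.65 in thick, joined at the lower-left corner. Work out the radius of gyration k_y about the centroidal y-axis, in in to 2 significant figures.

k_y ≈ 0.97 in

Break the section into simple shapes (no overlaps), measuring from the bottom-left corner of the bounding box.
Vertical leg: 0.65 × 4.4, A = 2.86 in², x = 0.325 in, Ī = 0.1007 in⁴.
Horizontal leg (remainder): 2.75 × 0.65, A = 1.788 in², x = 2.025 in, Ī = 1.126 in⁴.
Centroid: x̄ = ΣA·x / ΣA = 0.9788 in.
Transfer each piece to the centroidal y-axis using Ī + A·d² with d = x − 0.9788:
  vertical leg: d = -0.6538 in → contributes +1.323 in⁴
  horizontal leg (remainder): d = 1.046 in → contributes +3.083 in⁴
Total I = 4.406 in⁴.
Radius of gyration: k = √(I/A) = √(4.406 / 4.648) = 0.9737 in.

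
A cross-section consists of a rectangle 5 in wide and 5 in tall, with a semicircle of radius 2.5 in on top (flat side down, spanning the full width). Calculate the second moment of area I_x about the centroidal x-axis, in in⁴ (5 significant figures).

Decompose the section into non-overlapping parts with the origin at the bottom-left of its bounding rectangle.
Rectangular body: 5 × 5, A = 25 in², y = 2.5 in, Ī = 52.08333 in⁴.
Semicircular cap: semicircle r = 2.5, A = 9.817477 in², y = 6.061033 in, Ī = 4.287381 in⁴.
Centroid: ȳ = ΣA·y / ΣA = 3.504104 in.
Transfer each piece to the centroidal x-axis using Ī + A·d² with d = y − 3.504104:
  rectangular body: d = -1.004104 in → contributes +77.28894 in⁴
  semicircular cap: d = 2.556929 in → contributes +68.47294 in⁴
Total I = 145.7619 in⁴.

I_x ≈ 145.76 in⁴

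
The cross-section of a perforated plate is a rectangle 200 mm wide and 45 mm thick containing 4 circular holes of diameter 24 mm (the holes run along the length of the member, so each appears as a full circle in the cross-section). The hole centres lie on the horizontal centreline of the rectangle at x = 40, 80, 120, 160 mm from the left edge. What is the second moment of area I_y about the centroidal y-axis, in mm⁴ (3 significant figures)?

Break the section into simple shapes (no overlaps), measuring from the bottom-left corner of the bounding box.
Plate: 200 × 45, A = 9 000 mm², x = 100 mm, Ī = 30 000 000 mm⁴.
Hole 1 (subtracted): ⌀24, A = 452.39 mm², x = 40 mm, Ī = 16 286 mm⁴.
Hole 2 (subtracted): ⌀24, A = 452.39 mm², x = 80 mm, Ī = 16 286 mm⁴.
Hole 3 (subtracted): ⌀24, A = 452.39 mm², x = 120 mm, Ī = 16 286 mm⁴.
Hole 4 (subtracted): ⌀24, A = 452.39 mm², x = 160 mm, Ī = 16 286 mm⁴.
By symmetry the centroid is at mid-width, x̄ = 100 mm.
Transfer each piece to the centroidal y-axis using Ī + A·d² with d = x − 100:
  plate: d = 0 mm → contributes +30 000 000 mm⁴
  hole 1: d = -60 mm → contributes −1 644 888 mm⁴
  hole 2: d = -20 mm → contributes −197 242 mm⁴
  hole 3: d = 20 mm → contributes −197 242 mm⁴
  hole 4: d = 60 mm → contributes −1 644 888 mm⁴
Total I = 26 315 741 mm⁴.

I_y ≈ 2.63 × 10⁷ mm⁴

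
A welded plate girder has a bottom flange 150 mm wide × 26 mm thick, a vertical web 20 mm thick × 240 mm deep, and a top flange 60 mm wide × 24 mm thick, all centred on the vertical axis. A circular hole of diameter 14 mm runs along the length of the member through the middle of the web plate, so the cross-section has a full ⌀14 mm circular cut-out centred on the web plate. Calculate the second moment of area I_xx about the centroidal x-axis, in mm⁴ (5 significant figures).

I_xx ≈ 1.0659 × 10⁸ mm⁴

Split into non-overlapping primitives; take the origin at the lower-left of the bounding box.
Bottom plate: 150 × 26, A = 3 900 mm², y = 13 mm, Ī = 219 700 mm⁴.
Web plate: 20 × 240, A = 4 800 mm², y = 146 mm, Ī = 23 040 000 mm⁴.
Top plate: 60 × 24, A = 1 440 mm², y = 278 mm, Ī = 69 120 mm⁴.
Hole (subtracted): ⌀14, A = 153.938 mm², y = 146 mm, Ī = 1885.741 mm⁴.
Centroid: ȳ = ΣA·y / ΣA = 113.0921 mm.
Transfer each piece to the centroidal x-axis using Ī + A·d² with d = y − 113.0921:
  bottom plate: d = -100.0921 mm → contributes +39 291 597 mm⁴
  web plate: d = 32.90787 mm → contributes +28 238 053 mm⁴
  top plate: d = 164.9079 mm → contributes +39 229 351 mm⁴
  hole: d = 32.90787 mm → contributes −168589.5 mm⁴
Total I = 106 590 411 mm⁴.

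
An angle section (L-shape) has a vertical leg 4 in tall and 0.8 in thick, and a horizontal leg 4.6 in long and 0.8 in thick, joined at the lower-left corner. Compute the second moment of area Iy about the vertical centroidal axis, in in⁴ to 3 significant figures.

Break the section into simple shapes (no overlaps), measuring from the bottom-left corner of the bounding box.
Vertical leg: 0.8 × 4, A = 3.2 in², x = 0.4 in, Ī = 0.17067 in⁴.
Horizontal leg (remainder): 3.8 × 0.8, A = 3.04 in², x = 2.7 in, Ī = 3.6581 in⁴.
Centroid: x̄ = ΣA·x / ΣA = 1.5205 in.
Transfer each piece to the vertical centroidal axis using Ī + A·d² with d = x − 1.5205:
  vertical leg: d = -1.1205 in → contributes +4.1884 in⁴
  horizontal leg (remainder): d = 1.1795 in → contributes +7.8874 in⁴
Total I = 12.076 in⁴.

Iy ≈ 12.1 in⁴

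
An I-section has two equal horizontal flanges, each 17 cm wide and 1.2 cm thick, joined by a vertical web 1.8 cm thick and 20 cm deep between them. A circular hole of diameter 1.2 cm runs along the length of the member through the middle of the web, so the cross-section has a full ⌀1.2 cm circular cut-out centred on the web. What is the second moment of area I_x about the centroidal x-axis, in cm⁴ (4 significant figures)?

I_x ≈ 5789 cm⁴

Treat the section as a set of non-overlapping primitives; coordinates are from the bounding-box lower-left.
Bottom flange: 17 × 1.2, A = 20.4 cm², y = 0.6 cm, Ī = 2.448 cm⁴.
Web: 1.8 × 20, A = 36 cm², y = 11.2 cm, Ī = 1 200 cm⁴.
Top flange: 17 × 1.2, A = 20.4 cm², y = 21.8 cm, Ī = 2.448 cm⁴.
Hole (subtracted): ⌀1.2, A = 1.13097 cm², y = 11.2 cm, Ī = 0.101788 cm⁴.
By symmetry the centroid is at mid-height, ȳ = 11.2 cm.
Transfer each piece to the centroidal x-axis using Ī + A·d² with d = y − 11.2:
  bottom flange: d = -10.6 cm → contributes +2294.59 cm⁴
  web: d = 0 cm → contributes +1 200 cm⁴
  top flange: d = 10.6 cm → contributes +2294.59 cm⁴
  hole: d = 0 cm → contributes −0.101788 cm⁴
Total I = 5789.08 cm⁴.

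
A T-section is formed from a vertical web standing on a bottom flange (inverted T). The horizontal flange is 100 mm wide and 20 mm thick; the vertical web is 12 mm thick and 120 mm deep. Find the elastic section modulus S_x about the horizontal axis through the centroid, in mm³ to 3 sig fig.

Break the section into simple shapes (no overlaps), measuring from the bottom-left corner of the bounding box.
Flange: 100 × 20, A = 2 000 mm², y = 10 mm, Ī = 66 667 mm⁴.
Web: 12 × 120, A = 1 440 mm², y = 80 mm, Ī = 1 728 000 mm⁴.
Centroid: ȳ = ΣA·y / ΣA = 39.302 mm.
Transfer each piece to the horizontal axis through the centroid using Ī + A·d² with d = y − 39.302:
  flange: d = -29.302 mm → contributes +1 783 919 mm⁴
  web: d = 40.698 mm → contributes +4 113 073 mm⁴
Total I = 5 896 992 mm⁴.
Extreme fibre distance c = 100.7 mm; S = I/c = 58 561 mm³.

S_x ≈ 5.86 × 10⁴ mm³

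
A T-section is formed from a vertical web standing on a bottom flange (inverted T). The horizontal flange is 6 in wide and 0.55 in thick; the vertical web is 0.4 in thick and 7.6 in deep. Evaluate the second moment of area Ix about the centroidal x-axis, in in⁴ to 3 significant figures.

Ix ≈ 41.0 in⁴

Decompose the section into non-overlapping parts with the origin at the bottom-left of its bounding rectangle.
Flange: 6 × 0.55, A = 3.3 in², y = 0.275 in, Ī = 0.083188 in⁴.
Web: 0.4 × 7.6, A = 3.04 in², y = 4.35 in, Ī = 14.633 in⁴.
Centroid: ȳ = ΣA·y / ΣA = 2.2289 in.
Transfer each piece to the centroidal x-axis using Ī + A·d² with d = y − 2.2289:
  flange: d = -1.9539 in → contributes +12.682 in⁴
  web: d = 2.1211 in → contributes +28.309 in⁴
Total I = 40.991 in⁴.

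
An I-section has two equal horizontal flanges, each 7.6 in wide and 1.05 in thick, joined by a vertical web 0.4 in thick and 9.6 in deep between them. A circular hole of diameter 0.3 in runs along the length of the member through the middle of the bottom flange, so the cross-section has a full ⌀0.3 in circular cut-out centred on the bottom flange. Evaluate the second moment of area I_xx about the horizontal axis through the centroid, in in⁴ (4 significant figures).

I_xx ≈ 481.5 in⁴

Decompose the section into non-overlapping parts with the origin at the bottom-left of its bounding rectangle.
Bottom flange: 7.6 × 1.05, A = 7.98 in², y = 0.525 in, Ī = 0.733163 in⁴.
Web: 0.4 × 9.6, A = 3.84 in², y = 5.85 in, Ī = 29.4912 in⁴.
Top flange: 7.6 × 1.05, A = 7.98 in², y = 11.175 in, Ī = 0.733163 in⁴.
Hole (subtracted): ⌀0.3, A = 0.0706858 in², y = 0.525 in, Ī = 0.000397608 in⁴.
Centroid: ȳ = ΣA·y / ΣA = 5.86908 in.
Transfer each piece to the horizontal axis through the centroid using Ī + A·d² with d = y − 5.86908:
  bottom flange: d = -5.34408 in → contributes +228.635 in⁴
  web: d = -0.0190783 in → contributes +29.4926 in⁴
  top flange: d = 5.30592 in → contributes +225.393 in⁴
  hole: d = -5.34408 in → contributes −2.01913 in⁴
Total I = 481.501 in⁴.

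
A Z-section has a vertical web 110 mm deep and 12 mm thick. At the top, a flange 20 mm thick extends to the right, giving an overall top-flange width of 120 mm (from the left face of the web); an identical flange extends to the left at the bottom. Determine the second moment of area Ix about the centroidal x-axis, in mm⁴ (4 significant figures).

Break the section into simple shapes (no overlaps), measuring from the bottom-left corner of the bounding box.
Web: 12 × 110, A = 1 320 mm², y = 55 mm, Ī = 1 331 000 mm⁴.
Top flange (beyond web): 108 × 20, A = 2 160 mm², y = 100 mm, Ī = 72 000 mm⁴.
Bottom flange (beyond web): 108 × 20, A = 2 160 mm², y = 10 mm, Ī = 72 000 mm⁴.
Centroid: ȳ = ΣA·y / ΣA = 55 mm.
Transfer each piece to the centroidal x-axis using Ī + A·d² with d = y − 55:
  web: d = 0 mm → contributes +1 331 000 mm⁴
  top flange (beyond web): d = 45 mm → contributes +4 446 000 mm⁴
  bottom flange (beyond web): d = -45 mm → contributes +4 446 000 mm⁴
Total I = 10 223 000 mm⁴.

Ix ≈ 1.022 × 10⁷ mm⁴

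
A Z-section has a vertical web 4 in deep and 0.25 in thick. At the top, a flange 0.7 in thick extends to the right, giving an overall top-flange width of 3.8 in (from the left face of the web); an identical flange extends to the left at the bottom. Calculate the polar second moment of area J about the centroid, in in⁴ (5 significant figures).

J ≈ 38.234 in⁴

Split into non-overlapping primitives; take the origin at the lower-left of the bounding box.
Web: 0.25 × 4, A = 1 in², y = 2 in, Ī = 1.333333 in⁴.
Top flange (beyond web): 3.55 × 0.7, A = 2.485 in², y = 3.65 in, Ī = 0.1014708 in⁴.
Bottom flange (beyond web): 3.55 × 0.7, A = 2.485 in², y = 0.35 in, Ī = 0.1014708 in⁴.
Centroid: ȳ = ΣA·y / ΣA = 2 in.
Transfer each piece to the centroidal x-axis using Ī + A·d² with d = y − 2:
  web: d = 0 in → contributes +1.333333 in⁴
  top flange (beyond web): d = 1.65 in → contributes +6.866883 in⁴
  bottom flange (beyond web): d = -1.65 in → contributes +6.866883 in⁴
Total I = 15.0671 in⁴.
For the y-axis: x̄ = 3.675 in.
Repeating about the centroidal y-axis gives I_y = 23.16644 in⁴.
Polar second moment: J = I_x + I_y = 38.23354 in⁴.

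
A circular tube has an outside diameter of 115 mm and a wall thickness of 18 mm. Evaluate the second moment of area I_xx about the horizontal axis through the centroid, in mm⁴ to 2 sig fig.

Decompose the section into non-overlapping parts with the origin at the bottom-left of its bounding rectangle.
Outer circle: ⌀115, A = 10 387 mm², y = 57.5 mm, Ī = 8 585 414 mm⁴.
Bore (subtracted): ⌀79, A = 4 902 mm², y = 57.5 mm, Ī = 1 911 958 mm⁴.
By symmetry the centroid is at mid-height, ȳ = 57.5 mm.
All pieces are centred on the horizontal axis through the centroid, so I = ΣĪ (holes subtracted) = 6 673 457 mm⁴.

I_xx ≈ 6.7 × 10⁶ mm⁴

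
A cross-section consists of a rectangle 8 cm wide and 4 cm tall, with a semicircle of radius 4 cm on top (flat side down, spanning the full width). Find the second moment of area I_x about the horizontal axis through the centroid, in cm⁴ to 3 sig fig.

I_x ≈ 263 cm⁴

Split into non-overlapping primitives; take the origin at the lower-left of the bounding box.
Rectangular body: 8 × 4, A = 32 cm², y = 2 cm, Ī = 42.667 cm⁴.
Semicircular cap: semicircle r = 4, A = 25.133 cm², y = 5.6977 cm, Ī = 28.098 cm⁴.
Centroid: ȳ = ΣA·y / ΣA = 3.6266 cm.
Transfer each piece to the horizontal axis through the centroid using Ī + A·d² with d = y − 3.6266:
  rectangular body: d = -1.6266 cm → contributes +127.33 cm⁴
  semicircular cap: d = 2.0711 cm → contributes +135.9 cm⁴
Total I = 263.23 cm⁴.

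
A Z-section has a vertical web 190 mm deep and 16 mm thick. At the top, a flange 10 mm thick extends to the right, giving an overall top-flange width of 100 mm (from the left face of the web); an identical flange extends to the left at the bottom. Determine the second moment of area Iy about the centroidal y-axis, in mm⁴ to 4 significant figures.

Iy ≈ 5.253 × 10⁶ mm⁴

Break the section into simple shapes (no overlaps), measuring from the bottom-left corner of the bounding box.
Web: 16 × 190, A = 3 040 mm², x = 92 mm, Ī = 64853.3 mm⁴.
Top flange (beyond web): 84 × 10, A = 840 mm², x = 142 mm, Ī = 493 920 mm⁴.
Bottom flange (beyond web): 84 × 10, A = 840 mm², x = 42 mm, Ī = 493 920 mm⁴.
Centroid: x̄ = ΣA·x / ΣA = 92 mm.
Transfer each piece to the centroidal y-axis using Ī + A·d² with d = x − 92:
  web: d = 0 mm → contributes +64853.3 mm⁴
  top flange (beyond web): d = 50 mm → contributes +2 593 920 mm⁴
  bottom flange (beyond web): d = -50 mm → contributes +2 593 920 mm⁴
Total I = 5 252 693 mm⁴.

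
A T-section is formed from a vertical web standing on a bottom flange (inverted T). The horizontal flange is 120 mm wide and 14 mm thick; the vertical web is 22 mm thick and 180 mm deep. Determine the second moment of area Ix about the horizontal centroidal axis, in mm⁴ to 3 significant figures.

Ix ≈ 2.18 × 10⁷ mm⁴

Split into non-overlapping primitives; take the origin at the lower-left of the bounding box.
Flange: 120 × 14, A = 1 680 mm², y = 7 mm, Ī = 27 440 mm⁴.
Web: 22 × 180, A = 3 960 mm², y = 104 mm, Ī = 10 692 000 mm⁴.
Centroid: ȳ = ΣA·y / ΣA = 75.106 mm.
Transfer each piece to the horizontal centroidal axis using Ī + A·d² with d = y − 75.106:
  flange: d = -68.106 mm → contributes +7 820 085 mm⁴
  web: d = 28.894 mm → contributes +13 997 971 mm⁴
Total I = 21 818 056 mm⁴.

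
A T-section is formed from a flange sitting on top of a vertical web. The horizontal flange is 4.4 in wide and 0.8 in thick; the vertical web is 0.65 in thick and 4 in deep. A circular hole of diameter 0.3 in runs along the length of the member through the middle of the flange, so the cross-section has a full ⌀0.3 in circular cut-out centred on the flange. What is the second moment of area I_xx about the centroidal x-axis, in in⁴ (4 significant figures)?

I_xx ≈ 12.19 in⁴

Split into non-overlapping primitives; take the origin at the lower-left of the bounding box.
Flange: 4.4 × 0.8, A = 3.52 in², y = 4.4 in, Ī = 0.187733 in⁴.
Web: 0.65 × 4, A = 2.6 in², y = 2 in, Ī = 3.46667 in⁴.
Hole (subtracted): ⌀0.3, A = 0.0706858 in², y = 4.4 in, Ī = 0.000397608 in⁴.
Centroid: ȳ = ΣA·y / ΣA = 3.36848 in.
Transfer each piece to the centroidal x-axis using Ī + A·d² with d = y − 3.36848:
  flange: d = 1.03152 in → contributes +3.93315 in⁴
  web: d = -1.36848 in → contributes +8.33577 in⁴
  hole: d = 1.03152 in → contributes −0.07561 in⁴
Total I = 12.1933 in⁴.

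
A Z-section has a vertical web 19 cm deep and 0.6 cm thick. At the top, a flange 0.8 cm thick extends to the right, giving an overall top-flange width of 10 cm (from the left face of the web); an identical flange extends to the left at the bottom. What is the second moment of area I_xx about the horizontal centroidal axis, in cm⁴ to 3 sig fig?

I_xx ≈ 1590 cm⁴

Split into non-overlapping primitives; take the origin at the lower-left of the bounding box.
Web: 0.6 × 19, A = 11.4 cm², y = 9.5 cm, Ī = 342.95 cm⁴.
Top flange (beyond web): 9.4 × 0.8, A = 7.52 cm², y = 18.6 cm, Ī = 0.40107 cm⁴.
Bottom flange (beyond web): 9.4 × 0.8, A = 7.52 cm², y = 0.4 cm, Ī = 0.40107 cm⁴.
Centroid: ȳ = ΣA·y / ΣA = 9.5 cm.
Transfer each piece to the horizontal centroidal axis using Ī + A·d² with d = y − 9.5:
  web: d = 0 cm → contributes +342.95 cm⁴
  top flange (beyond web): d = 9.1 cm → contributes +623.13 cm⁴
  bottom flange (beyond web): d = -9.1 cm → contributes +623.13 cm⁴
Total I = 1589.2 cm⁴.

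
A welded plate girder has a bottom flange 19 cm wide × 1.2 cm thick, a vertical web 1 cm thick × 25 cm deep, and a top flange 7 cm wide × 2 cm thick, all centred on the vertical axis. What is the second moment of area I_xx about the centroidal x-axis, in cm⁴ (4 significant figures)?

I_xx ≈ 7579 cm⁴

Decompose the section into non-overlapping parts with the origin at the bottom-left of its bounding rectangle.
Bottom plate: 19 × 1.2, A = 22.8 cm², y = 0.6 cm, Ī = 2.736 cm⁴.
Web plate: 1 × 25, A = 25 cm², y = 13.7 cm, Ī = 1302.08 cm⁴.
Top plate: 7 × 2, A = 14 cm², y = 27.2 cm, Ī = 4.66667 cm⁴.
Centroid: ȳ = ΣA·y / ΣA = 11.9252 cm.
Transfer each piece to the centroidal x-axis using Ī + A·d² with d = y − 11.9252:
  bottom plate: d = -11.3252 cm → contributes +2927.09 cm⁴
  web plate: d = 1.77476 cm → contributes +1380.83 cm⁴
  top plate: d = 15.2748 cm → contributes +3271.12 cm⁴
Total I = 7579.04 cm⁴.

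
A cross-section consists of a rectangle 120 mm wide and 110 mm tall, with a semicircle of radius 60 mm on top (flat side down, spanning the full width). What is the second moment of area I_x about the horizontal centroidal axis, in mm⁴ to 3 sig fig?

Split into non-overlapping primitives; take the origin at the lower-left of the bounding box.
Rectangular body: 120 × 110, A = 13 200 mm², y = 55 mm, Ī = 13 310 000 mm⁴.
Semicircular cap: semicircle r = 60, A = 5654.9 mm², y = 135.46 mm, Ī = 1 422 450 mm⁴.
Centroid: ȳ = ΣA·y / ΣA = 79.133 mm.
Transfer each piece to the horizontal centroidal axis using Ī + A·d² with d = y − 79.133:
  rectangular body: d = -24.133 mm → contributes +20 997 472 mm⁴
  semicircular cap: d = 56.332 mm → contributes +19 367 104 mm⁴
Total I = 40 364 575 mm⁴.

I_x ≈ 4.04 × 10⁷ mm⁴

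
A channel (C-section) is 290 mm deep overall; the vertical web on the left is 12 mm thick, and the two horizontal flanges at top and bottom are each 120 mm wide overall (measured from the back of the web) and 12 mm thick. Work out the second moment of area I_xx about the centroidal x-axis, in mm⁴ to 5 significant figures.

I_xx ≈ 7.4500 × 10⁷ mm⁴

Treat the section as a set of non-overlapping primitives; coordinates are from the bounding-box lower-left.
Web: 12 × 290, A = 3 480 mm², y = 145 mm, Ī = 24 389 000 mm⁴.
Top flange (beyond web): 108 × 12, A = 1 296 mm², y = 284 mm, Ī = 15 552 mm⁴.
Bottom flange (beyond web): 108 × 12, A = 1 296 mm², y = 6 mm, Ī = 15 552 mm⁴.
By symmetry the centroid is at mid-height, ȳ = 145 mm.
Transfer each piece to the centroidal x-axis using Ī + A·d² with d = y − 145:
  web: d = 0 mm → contributes +24 389 000 mm⁴
  top flange (beyond web): d = 139 mm → contributes +25 055 568 mm⁴
  bottom flange (beyond web): d = -139 mm → contributes +25 055 568 mm⁴
Total I = 74 500 136 mm⁴.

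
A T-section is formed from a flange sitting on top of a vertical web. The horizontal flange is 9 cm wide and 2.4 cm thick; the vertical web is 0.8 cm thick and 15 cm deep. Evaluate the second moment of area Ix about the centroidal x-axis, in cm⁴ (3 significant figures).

Treat the section as a set of non-overlapping primitives; coordinates are from the bounding-box lower-left.
Flange: 9 × 2.4, A = 21.6 cm², y = 16.2 cm, Ī = 10.368 cm⁴.
Web: 0.8 × 15, A = 12 cm², y = 7.5 cm, Ī = 225 cm⁴.
Centroid: ȳ = ΣA·y / ΣA = 13.093 cm.
Transfer each piece to the centroidal x-axis using Ī + A·d² with d = y − 13.093:
  flange: d = 3.1071 cm → contributes +218.9 cm⁴
  web: d = -5.5929 cm → contributes +600.36 cm⁴
Total I = 819.26 cm⁴.

Ix ≈ 819 cm⁴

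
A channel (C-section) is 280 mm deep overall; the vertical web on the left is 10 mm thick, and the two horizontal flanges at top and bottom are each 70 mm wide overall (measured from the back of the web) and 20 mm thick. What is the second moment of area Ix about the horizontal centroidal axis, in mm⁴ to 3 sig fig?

Ix ≈ 5.89 × 10⁷ mm⁴

Break the section into simple shapes (no overlaps), measuring from the bottom-left corner of the bounding box.
Web: 10 × 280, A = 2 800 mm², y = 140 mm, Ī = 18 293 333 mm⁴.
Top flange (beyond web): 60 × 20, A = 1 200 mm², y = 270 mm, Ī = 40 000 mm⁴.
Bottom flange (beyond web): 60 × 20, A = 1 200 mm², y = 10 mm, Ī = 40 000 mm⁴.
By symmetry the centroid is at mid-height, ȳ = 140 mm.
Transfer each piece to the horizontal centroidal axis using Ī + A·d² with d = y − 140:
  web: d = 0 mm → contributes +18 293 333 mm⁴
  top flange (beyond web): d = 130 mm → contributes +20 320 000 mm⁴
  bottom flange (beyond web): d = -130 mm → contributes +20 320 000 mm⁴
Total I = 58 933 333 mm⁴.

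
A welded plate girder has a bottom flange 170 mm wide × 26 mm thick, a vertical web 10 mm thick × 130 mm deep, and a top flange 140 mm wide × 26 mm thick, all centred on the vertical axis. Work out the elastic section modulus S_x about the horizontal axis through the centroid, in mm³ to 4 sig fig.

Split into non-overlapping primitives; take the origin at the lower-left of the bounding box.
Bottom plate: 170 × 26, A = 4 420 mm², y = 13 mm, Ī = 248 993 mm⁴.
Web plate: 10 × 130, A = 1 300 mm², y = 91 mm, Ī = 1 830 833 mm⁴.
Top plate: 140 × 26, A = 3 640 mm², y = 169 mm, Ī = 205 053 mm⁴.
Centroid: ȳ = ΣA·y / ΣA = 84.5 mm.
Transfer each piece to the horizontal axis through the centroid using Ī + A·d² with d = y − 84.5:
  bottom plate: d = -71.5 mm → contributes +22 845 138 mm⁴
  web plate: d = 6.5 mm → contributes +1 885 758 mm⁴
  top plate: d = 84.5 mm → contributes +26 195 563 mm⁴
Total I = 50 926 460 mm⁴.
Extreme fibre distance c = 97.5 mm; S = I/c = 522 323 mm³.

S_x ≈ 5.223 × 10⁵ mm³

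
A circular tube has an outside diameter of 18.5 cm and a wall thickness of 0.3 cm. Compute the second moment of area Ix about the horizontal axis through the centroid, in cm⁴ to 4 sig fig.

Treat the section as a set of non-overlapping primitives; coordinates are from the bounding-box lower-left.
Outer circle: ⌀18.5, A = 268.803 cm², y = 9.25 cm, Ī = 5749.85 cm⁴.
Bore (subtracted): ⌀17.9, A = 251.649 cm², y = 9.25 cm, Ī = 5039.44 cm⁴.
By symmetry the centroid is at mid-height, ȳ = 9.25 cm.
All pieces are centred on the horizontal axis through the centroid, so I = ΣĪ (holes subtracted) = 710.417 cm⁴.

Ix ≈ 710.4 cm⁴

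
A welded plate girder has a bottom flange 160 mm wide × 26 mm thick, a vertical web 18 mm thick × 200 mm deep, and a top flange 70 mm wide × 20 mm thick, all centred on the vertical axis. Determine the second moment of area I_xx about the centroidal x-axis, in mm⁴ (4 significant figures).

Break the section into simple shapes (no overlaps), measuring from the bottom-left corner of the bounding box.
Bottom plate: 160 × 26, A = 4 160 mm², y = 13 mm, Ī = 234 347 mm⁴.
Web plate: 18 × 200, A = 3 600 mm², y = 126 mm, Ī = 12 000 000 mm⁴.
Top plate: 70 × 20, A = 1 400 mm², y = 236 mm, Ī = 46666.7 mm⁴.
Centroid: ȳ = ΣA·y / ΣA = 91.4934 mm.
Transfer each piece to the centroidal x-axis using Ī + A·d² with d = y − 91.4934:
  bottom plate: d = -78.4934 mm → contributes +25 865 029 mm⁴
  web plate: d = 34.5066 mm → contributes +16 286 527 mm⁴
  top plate: d = 144.507 mm → contributes +29 281 667 mm⁴
Total I = 71 433 223 mm⁴.

I_xx ≈ 7.143 × 10⁷ mm⁴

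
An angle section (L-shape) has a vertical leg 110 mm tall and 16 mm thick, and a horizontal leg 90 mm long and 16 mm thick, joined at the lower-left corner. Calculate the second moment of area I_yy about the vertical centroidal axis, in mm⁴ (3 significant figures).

Treat the section as a set of non-overlapping primitives; coordinates are from the bounding-box lower-left.
Vertical leg: 16 × 110, A = 1 760 mm², x = 8 mm, Ī = 37 547 mm⁴.
Horizontal leg (remainder): 74 × 16, A = 1 184 mm², x = 53 mm, Ī = 540 299 mm⁴.
Centroid: x̄ = ΣA·x / ΣA = 26.098 mm.
Transfer each piece to the vertical centroidal axis using Ī + A·d² with d = x − 26.098:
  vertical leg: d = -18.098 mm → contributes +614 002 mm⁴
  horizontal leg (remainder): d = 26.902 mm → contributes +1 397 191 mm⁴
Total I = 2 011 193 mm⁴.

I_yy ≈ 2.01 × 10⁶ mm⁴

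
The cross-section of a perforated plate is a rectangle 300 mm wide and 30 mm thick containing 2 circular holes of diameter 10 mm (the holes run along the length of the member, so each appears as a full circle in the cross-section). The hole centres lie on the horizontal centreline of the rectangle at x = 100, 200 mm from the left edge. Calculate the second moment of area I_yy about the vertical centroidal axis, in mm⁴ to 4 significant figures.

Treat the section as a set of non-overlapping primitives; coordinates are from the bounding-box lower-left.
Plate: 300 × 30, A = 9 000 mm², x = 150 mm, Ī = 67 500 000 mm⁴.
Hole 1 (subtracted): ⌀10, A = 78.5398 mm², x = 100 mm, Ī = 490.874 mm⁴.
Hole 2 (subtracted): ⌀10, A = 78.5398 mm², x = 200 mm, Ī = 490.874 mm⁴.
By symmetry the centroid is at mid-width, x̄ = 150 mm.
Transfer each piece to the vertical centroidal axis using Ī + A·d² with d = x − 150:
  plate: d = 0 mm → contributes +67 500 000 mm⁴
  hole 1: d = -50 mm → contributes −196 840 mm⁴
  hole 2: d = 50 mm → contributes −196 840 mm⁴
Total I = 67 106 319 mm⁴.

I_yy ≈ 6.711 × 10⁷ mm⁴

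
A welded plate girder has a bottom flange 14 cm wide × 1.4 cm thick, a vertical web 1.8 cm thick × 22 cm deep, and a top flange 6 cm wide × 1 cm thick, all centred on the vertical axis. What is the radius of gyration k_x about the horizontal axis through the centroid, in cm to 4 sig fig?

Break the section into simple shapes (no overlaps), measuring from the bottom-left corner of the bounding box.
Bottom plate: 14 × 1.4, A = 19.6 cm², y = 0.7 cm, Ī = 3.20133 cm⁴.
Web plate: 1.8 × 22, A = 39.6 cm², y = 12.4 cm, Ī = 1597.2 cm⁴.
Top plate: 6 × 1, A = 6 cm², y = 23.9 cm, Ī = 0.5 cm⁴.
Centroid: ȳ = ΣA·y / ΣA = 9.9411 cm.
Transfer each piece to the horizontal axis through the centroid using Ī + A·d² with d = y − 9.9411:
  bottom plate: d = -9.2411 cm → contributes +1 677 cm⁴
  web plate: d = 2.4589 cm → contributes +1836.63 cm⁴
  top plate: d = 13.9589 cm → contributes +1169.6 cm⁴
Total I = 4683.24 cm⁴.
Radius of gyration: k = √(I/A) = √(4683.24 / 65.2) = 8.47518 cm.

k_x ≈ 8.475 cm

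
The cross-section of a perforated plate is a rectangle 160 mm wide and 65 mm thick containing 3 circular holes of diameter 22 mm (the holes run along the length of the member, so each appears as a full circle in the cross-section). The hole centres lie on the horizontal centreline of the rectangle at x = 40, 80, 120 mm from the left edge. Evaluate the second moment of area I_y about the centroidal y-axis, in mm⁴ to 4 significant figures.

I_y ≈ 2.094 × 10⁷ mm⁴

Break the section into simple shapes (no overlaps), measuring from the bottom-left corner of the bounding box.
Plate: 160 × 65, A = 10 400 mm², x = 80 mm, Ī = 22 186 667 mm⁴.
Hole 1 (subtracted): ⌀22, A = 380.133 mm², x = 40 mm, Ī = 11 499 mm⁴.
Hole 2 (subtracted): ⌀22, A = 380.133 mm², x = 80 mm, Ī = 11 499 mm⁴.
Hole 3 (subtracted): ⌀22, A = 380.133 mm², x = 120 mm, Ī = 11 499 mm⁴.
By symmetry the centroid is at mid-width, x̄ = 80 mm.
Transfer each piece to the centroidal y-axis using Ī + A·d² with d = x − 80:
  plate: d = 0 mm → contributes +22 186 667 mm⁴
  hole 1: d = -40 mm → contributes −619 711 mm⁴
  hole 2: d = 0 mm → contributes −11 499 mm⁴
  hole 3: d = 40 mm → contributes −619 711 mm⁴
Total I = 20 935 745 mm⁴.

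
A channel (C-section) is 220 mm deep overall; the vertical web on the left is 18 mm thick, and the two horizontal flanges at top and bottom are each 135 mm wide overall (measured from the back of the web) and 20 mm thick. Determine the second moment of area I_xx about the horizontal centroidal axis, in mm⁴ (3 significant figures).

I_xx ≈ 6.29 × 10⁷ mm⁴

Decompose the section into non-overlapping parts with the origin at the bottom-left of its bounding rectangle.
Web: 18 × 220, A = 3 960 mm², y = 110 mm, Ī = 15 972 000 mm⁴.
Top flange (beyond web): 117 × 20, A = 2 340 mm², y = 210 mm, Ī = 78 000 mm⁴.
Bottom flange (beyond web): 117 × 20, A = 2 340 mm², y = 10 mm, Ī = 78 000 mm⁴.
By symmetry the centroid is at mid-height, ȳ = 110 mm.
Transfer each piece to the horizontal centroidal axis using Ī + A·d² with d = y − 110:
  web: d = 0 mm → contributes +15 972 000 mm⁴
  top flange (beyond web): d = 100 mm → contributes +23 478 000 mm⁴
  bottom flange (beyond web): d = -100 mm → contributes +23 478 000 mm⁴
Total I = 62 928 000 mm⁴.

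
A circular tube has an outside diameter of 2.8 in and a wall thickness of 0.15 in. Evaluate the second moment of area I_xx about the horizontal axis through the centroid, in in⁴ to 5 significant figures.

Split into non-overlapping primitives; take the origin at the lower-left of the bounding box.
Outer circle: ⌀2.8, A = 6.157522 in², y = 1.4 in, Ī = 3.017186 in⁴.
Bore (subtracted): ⌀2.5, A = 4.908739 in², y = 1.4 in, Ī = 1.917476 in⁴.
By symmetry the centroid is at mid-height, ȳ = 1.4 in.
All pieces are centred on the horizontal axis through the centroid, so I = ΣĪ (holes subtracted) = 1.09971 in⁴.

I_xx ≈ 1.0997 in⁴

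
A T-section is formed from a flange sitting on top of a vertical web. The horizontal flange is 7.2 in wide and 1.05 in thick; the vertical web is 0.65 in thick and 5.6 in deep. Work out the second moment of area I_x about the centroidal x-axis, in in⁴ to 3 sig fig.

Split into non-overlapping primitives; take the origin at the lower-left of the bounding box.
Flange: 7.2 × 1.05, A = 7.56 in², y = 6.125 in, Ī = 0.69458 in⁴.
Web: 0.65 × 5.6, A = 3.64 in², y = 2.8 in, Ī = 9.5125 in⁴.
Centroid: ȳ = ΣA·y / ΣA = 5.0444 in.
Transfer each piece to the centroidal x-axis using Ī + A·d² with d = y − 5.0444:
  flange: d = 1.0806 in → contributes +9.5228 in⁴
  web: d = -2.2444 in → contributes +27.848 in⁴
Total I = 37.371 in⁴.

I_x ≈ 37.4 in⁴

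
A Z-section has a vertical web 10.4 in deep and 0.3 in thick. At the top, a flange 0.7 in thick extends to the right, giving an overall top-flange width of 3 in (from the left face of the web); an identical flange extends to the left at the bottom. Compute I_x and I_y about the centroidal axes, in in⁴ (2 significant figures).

Decompose the section into non-overlapping parts with the origin at the bottom-left of its bounding rectangle.
Web: 0.3 × 10.4, A = 3.12 in², y = 5.2 in, Ī = 28.12 in⁴.
Top flange (beyond web): 2.7 × 0.7, A = 1.89 in², y = 10.05 in, Ī = 0.07718 in⁴.
Bottom flange (beyond web): 2.7 × 0.7, A = 1.89 in², y = 0.35 in, Ī = 0.07718 in⁴.
Centroid: ȳ = ΣA·y / ΣA = 5.2 in.
Transfer each piece to the centroidal x-axis using Ī + A·d² with d = y − 5.2:
  web: d = 0 in → contributes +28.12 in⁴
  top flange (beyond web): d = 4.85 in → contributes +44.53 in⁴
  bottom flange (beyond web): d = -4.85 in → contributes +44.53 in⁴
Total I = 117.2 in⁴.
For the y-axis: x̄ = 2.85 in.
Repeating about the centroidal y-axis gives I_y = 10.82 in⁴.

I_x ≈ 120 in⁴, I_y ≈ 11 in⁴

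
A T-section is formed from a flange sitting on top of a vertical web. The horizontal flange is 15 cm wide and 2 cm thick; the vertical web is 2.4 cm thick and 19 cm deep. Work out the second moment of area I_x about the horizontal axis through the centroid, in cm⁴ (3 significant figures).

Split into non-overlapping primitives; take the origin at the lower-left of the bounding box.
Flange: 15 × 2, A = 30 cm², y = 20 cm, Ī = 10 cm⁴.
Web: 2.4 × 19, A = 45.6 cm², y = 9.5 cm, Ī = 1371.8 cm⁴.
Centroid: ȳ = ΣA·y / ΣA = 13.667 cm.
Transfer each piece to the horizontal axis through the centroid using Ī + A·d² with d = y − 13.667:
  flange: d = 6.3333 cm → contributes +1213.3 cm⁴
  web: d = -4.1667 cm → contributes +2163.5 cm⁴
Total I = 3376.8 cm⁴.

I_x ≈ 3380 cm⁴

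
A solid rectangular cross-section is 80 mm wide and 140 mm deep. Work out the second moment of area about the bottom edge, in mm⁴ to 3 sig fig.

I_base ≈ 7.32 × 10⁷ mm⁴

The section: 80 × 140, A = 11 200 mm², y = 70 mm, Ī = 18 293 333 mm⁴.
Transfer it to the base of the section using Ī + A·d² with d = y − 0:
  the section: d = 70 mm → contributes +73 173 333 mm⁴
Total I = 73 173 333 mm⁴.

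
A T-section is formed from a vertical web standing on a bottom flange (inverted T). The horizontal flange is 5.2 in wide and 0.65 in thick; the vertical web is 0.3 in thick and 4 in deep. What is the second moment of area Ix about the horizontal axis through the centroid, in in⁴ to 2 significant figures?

Ix ≈ 6.5 in⁴

Break the section into simple shapes (no overlaps), measuring from the bottom-left corner of the bounding box.
Flange: 5.2 × 0.65, A = 3.38 in², y = 0.325 in, Ī = 0.119 in⁴.
Web: 0.3 × 4, A = 1.2 in², y = 2.65 in, Ī = 1.6 in⁴.
Centroid: ȳ = ΣA·y / ΣA = 0.9342 in.
Transfer each piece to the horizontal axis through the centroid using Ī + A·d² with d = y − 0.9342:
  flange: d = -0.6092 in → contributes +1.373 in⁴
  web: d = 1.716 in → contributes +5.133 in⁴
Total I = 6.506 in⁴.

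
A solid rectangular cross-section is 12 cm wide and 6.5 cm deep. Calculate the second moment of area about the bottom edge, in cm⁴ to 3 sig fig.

The section: 12 × 6.5, A = 78 cm², y = 3.25 cm, Ī = 274.63 cm⁴.
Transfer it to the base of the section using Ī + A·d² with d = y − 0:
  the section: d = 3.25 cm → contributes +1098.5 cm⁴
Total I = 1098.5 cm⁴.

I_base ≈ 1100 cm⁴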